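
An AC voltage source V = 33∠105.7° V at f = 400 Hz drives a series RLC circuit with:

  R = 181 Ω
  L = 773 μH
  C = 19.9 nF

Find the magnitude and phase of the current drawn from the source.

Step 1 — Angular frequency: ω = 2π·f = 2π·400 = 2513 rad/s.
Step 2 — Component impedances:
  R: Z = R = 181 Ω
  L: Z = jωL = j·2513·0.000773 = 0 + j1.943 Ω
  C: Z = 1/(jωC) = -j/(ω·C) = 0 - j1.999e+04 Ω
Step 3 — Series combination: Z_total = R + L + C = 181 - j1.999e+04 Ω = 1.999e+04∠-89.5° Ω.
Step 4 — Source phasor: V = 33∠105.7° V = -8.93 + j31.77 V.
Step 5 — Ohm's law: I = V / Z_total = (-8.93 + j31.77) / (181 - j1.999e+04) = -0.001593 - j0.0004322 A.
Step 6 — Convert to polar: |I| = 0.001651 A, ∠I = -164.8°.

I = 0.001651∠-164.8° A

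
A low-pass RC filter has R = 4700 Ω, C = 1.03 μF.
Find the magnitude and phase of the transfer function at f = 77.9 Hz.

Step 1 — Angular frequency: ω = 2π·77.9 = 489.5 rad/s.
Step 2 — Transfer function: H(jω) = 1/(1 + jωRC).
Step 3 — Denominator: 1 + jωRC = 1 + j·489.5·4700·1.03e-06 = 1 + j2.369.
Step 4 — H = 0.1512 - j0.3582.
Step 5 — Magnitude: |H| = 0.3888 (-8.2 dB); phase: φ = -67.1°.

|H| = 0.3888 (-8.2 dB), φ = -67.1°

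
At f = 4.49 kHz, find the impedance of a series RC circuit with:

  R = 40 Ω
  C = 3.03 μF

Step 1 — Angular frequency: ω = 2π·f = 2π·4490 = 2.821e+04 rad/s.
Step 2 — Component impedances:
  R: Z = R = 40 Ω
  C: Z = 1/(jωC) = -j/(ω·C) = 0 - j11.7 Ω
Step 3 — Series combination: Z_total = R + C = 40 - j11.7 Ω = 41.68∠-16.3° Ω.

Z = 40 - j11.7 Ω = 41.68∠-16.3° Ω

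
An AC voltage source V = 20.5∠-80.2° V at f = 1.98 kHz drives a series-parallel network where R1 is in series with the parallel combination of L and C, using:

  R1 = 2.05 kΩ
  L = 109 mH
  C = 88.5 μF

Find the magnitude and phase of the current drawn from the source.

Step 1 — Angular frequency: ω = 2π·f = 2π·1980 = 1.244e+04 rad/s.
Step 2 — Component impedances:
  R1: Z = R = 2050 Ω
  L: Z = jωL = j·1.244e+04·0.109 = 0 + j1356 Ω
  C: Z = 1/(jωC) = -j/(ω·C) = 0 - j0.9083 Ω
Step 3 — Parallel branch: L || C = 1/(1/L + 1/C) = 0 - j0.9089 Ω.
Step 4 — Series with R1: Z_total = R1 + (L || C) = 2050 - j0.9089 Ω = 2050∠-0.0° Ω.
Step 5 — Source phasor: V = 20.5∠-80.2° V = 3.489 - j20.2 V.
Step 6 — Ohm's law: I = V / Z_total = (3.489 - j20.2) / (2050 - j0.9089) = 0.001706 - j0.009853 A.
Step 7 — Convert to polar: |I| = 0.01 A, ∠I = -80.2°.

I = 0.01∠-80.2° A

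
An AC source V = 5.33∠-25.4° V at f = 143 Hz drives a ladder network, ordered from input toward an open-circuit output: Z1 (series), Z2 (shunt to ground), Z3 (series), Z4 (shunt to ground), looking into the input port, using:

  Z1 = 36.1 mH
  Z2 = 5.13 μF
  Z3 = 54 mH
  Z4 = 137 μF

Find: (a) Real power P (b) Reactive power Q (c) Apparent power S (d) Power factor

Step 1 — Angular frequency: ω = 2π·f = 2π·143 = 898.5 rad/s.
Step 2 — Component impedances:
  Z1: Z = jωL = j·898.5·0.0361 = 0 + j32.44 Ω
  Z2: Z = 1/(jωC) = -j/(ω·C) = 0 - j217 Ω
  Z3: Z = jωL = j·898.5·0.054 = 0 + j48.52 Ω
  Z4: Z = 1/(jωC) = -j/(ω·C) = 0 - j8.124 Ω
Step 3 — Ladder network (open output): work backward from the far end, alternating series and parallel combinations. Z_in = 0 + j82.07 Ω = 82.07∠90.0° Ω.
Step 4 — Source phasor: V = 5.33∠-25.4° V = 4.815 - j2.286 V.
Step 5 — Current: I = V / Z = -0.02786 - j0.05866 A = 0.06494∠-115.4° A.
Step 6 — Complex power: S = V·I* = 0 + j0.3461 VA.
Step 7 — Real power: P = Re(S) = 0 W.
Step 8 — Reactive power: Q = Im(S) = 0.3461 VAR.
Step 9 — Apparent power: |S| = 0.3461 VA.
Step 10 — Power factor: PF = P/|S| = 0 (lagging).

(a) P = 0 W  (b) Q = 0.3461 VAR  (c) S = 0.3461 VA  (d) PF = 0 (lagging)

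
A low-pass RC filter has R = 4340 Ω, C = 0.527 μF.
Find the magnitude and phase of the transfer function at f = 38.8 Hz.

Step 1 — Angular frequency: ω = 2π·38.8 = 243.8 rad/s.
Step 2 — Transfer function: H(jω) = 1/(1 + jωRC).
Step 3 — Denominator: 1 + jωRC = 1 + j·243.8·4340·5.27e-07 = 1 + j0.5576.
Step 4 — H = 0.7628 - j0.4253.
Step 5 — Magnitude: |H| = 0.8734 (-1.2 dB); phase: φ = -29.1°.

|H| = 0.8734 (-1.2 dB), φ = -29.1°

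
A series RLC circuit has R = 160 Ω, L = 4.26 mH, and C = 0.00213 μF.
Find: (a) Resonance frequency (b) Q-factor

Step 1 — Resonance condition Im(Z)=0 gives ω₀ = 1/√(LC).
Step 2 — ω₀ = 1/√(0.00426·2.13e-09) = 3.32e+05 rad/s.
Step 3 — f₀ = ω₀/(2π) = 5.284e+04 Hz.
Step 4 — Series Q: Q = ω₀L/R = 3.32e+05·0.00426/160 = 8.839.

(a) f₀ = 5.284e+04 Hz  (b) Q = 8.839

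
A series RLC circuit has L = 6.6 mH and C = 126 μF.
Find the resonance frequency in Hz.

Step 1 — Resonance condition Im(Z)=0 gives ω₀ = 1/√(LC).
Step 2 — ω₀ = 1/√(0.0066·0.000126) = 1097 rad/s.
Step 3 — f₀ = ω₀/(2π) = 174.5 Hz.

f₀ = 174.5 Hz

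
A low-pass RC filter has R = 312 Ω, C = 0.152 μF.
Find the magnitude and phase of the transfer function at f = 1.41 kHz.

Step 1 — Angular frequency: ω = 2π·1410 = 8859 rad/s.
Step 2 — Transfer function: H(jω) = 1/(1 + jωRC).
Step 3 — Denominator: 1 + jωRC = 1 + j·8859·312·1.52e-07 = 1 + j0.4201.
Step 4 — H = 0.85 - j0.3571.
Step 5 — Magnitude: |H| = 0.9219 (-0.7 dB); phase: φ = -22.8°.

|H| = 0.9219 (-0.7 dB), φ = -22.8°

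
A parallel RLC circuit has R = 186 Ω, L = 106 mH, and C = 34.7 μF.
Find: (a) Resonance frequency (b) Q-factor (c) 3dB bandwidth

Step 1 — Resonance: ω₀ = 1/√(LC) = 1/√(0.106·3.47e-05) = 521.4 rad/s.
Step 2 — f₀ = ω₀/(2π) = 82.99 Hz.
Step 3 — Parallel Q: Q = R/(ω₀L) = 186/(521.4·0.106) = 3.365.
Step 4 — Bandwidth: Δω = ω₀/Q = 154.9 rad/s; BW = Δω/(2π) = 24.66 Hz.

(a) f₀ = 82.99 Hz  (b) Q = 3.365  (c) BW = 24.66 Hz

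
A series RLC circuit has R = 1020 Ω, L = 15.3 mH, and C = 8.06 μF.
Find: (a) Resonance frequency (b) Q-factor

Step 1 — Resonance condition Im(Z)=0 gives ω₀ = 1/√(LC).
Step 2 — ω₀ = 1/√(0.0153·8.06e-06) = 2848 rad/s.
Step 3 — f₀ = ω₀/(2π) = 453.2 Hz.
Step 4 — Series Q: Q = ω₀L/R = 2848·0.0153/1020 = 0.04271.

(a) f₀ = 453.2 Hz  (b) Q = 0.04271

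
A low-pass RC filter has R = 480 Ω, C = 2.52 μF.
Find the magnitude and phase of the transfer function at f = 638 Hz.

Step 1 — Angular frequency: ω = 2π·638 = 4009 rad/s.
Step 2 — Transfer function: H(jω) = 1/(1 + jωRC).
Step 3 — Denominator: 1 + jωRC = 1 + j·4009·480·2.52e-06 = 1 + j4.849.
Step 4 — H = 0.0408 - j0.1978.
Step 5 — Magnitude: |H| = 0.202 (-13.9 dB); phase: φ = -78.3°.

|H| = 0.202 (-13.9 dB), φ = -78.3°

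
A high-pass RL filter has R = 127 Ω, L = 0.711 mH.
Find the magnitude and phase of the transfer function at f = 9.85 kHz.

Step 1 — Angular frequency: ω = 2π·9850 = 6.189e+04 rad/s.
Step 2 — Transfer function: H(jω) = jωL/(R + jωL).
Step 3 — Numerator jωL = j·44; denominator R + jωL = 127 + j44.
Step 4 — H = 0.1072 + j0.3093.
Step 5 — Magnitude: |H| = 0.3274 (-9.7 dB); phase: φ = 70.9°.

|H| = 0.3274 (-9.7 dB), φ = 70.9°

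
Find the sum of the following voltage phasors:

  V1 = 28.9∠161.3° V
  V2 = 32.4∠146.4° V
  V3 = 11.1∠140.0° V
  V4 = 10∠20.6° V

Step 1 — Convert each phasor to rectangular form:
  V1 = 28.9·(cos(161.3°) + j·sin(161.3°)) = -27.37 + j9.266 V
  V2 = 32.4·(cos(146.4°) + j·sin(146.4°)) = -26.99 + j17.93 V
  V3 = 11.1·(cos(140.0°) + j·sin(140.0°)) = -8.503 + j7.135 V
  V4 = 10·(cos(20.6°) + j·sin(20.6°)) = 9.361 + j3.518 V
Step 2 — Sum components: V_total = -53.5 + j37.85 V.
Step 3 — Convert to polar: |V_total| = 65.54 V, ∠V_total = 144.7°.

V_total = 65.54∠144.7° V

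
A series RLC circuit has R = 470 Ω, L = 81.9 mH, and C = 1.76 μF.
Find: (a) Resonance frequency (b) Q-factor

Step 1 — Resonance condition Im(Z)=0 gives ω₀ = 1/√(LC).
Step 2 — ω₀ = 1/√(0.0819·1.76e-06) = 2634 rad/s.
Step 3 — f₀ = ω₀/(2π) = 419.2 Hz.
Step 4 — Series Q: Q = ω₀L/R = 2634·0.0819/470 = 0.459.

(a) f₀ = 419.2 Hz  (b) Q = 0.459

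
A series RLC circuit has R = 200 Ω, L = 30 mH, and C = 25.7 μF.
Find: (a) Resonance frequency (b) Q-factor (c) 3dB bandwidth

Step 1 — Resonance: ω₀ = 1/√(LC) = 1/√(0.03·2.57e-05) = 1139 rad/s.
Step 2 — f₀ = ω₀/(2π) = 181.3 Hz.
Step 3 — Series Q: Q = ω₀L/R = 1139·0.03/200 = 0.1708.
Step 4 — Bandwidth: Δω = ω₀/Q = 6667 rad/s; BW = Δω/(2π) = 1061 Hz.

(a) f₀ = 181.3 Hz  (b) Q = 0.1708  (c) BW = 1061 Hz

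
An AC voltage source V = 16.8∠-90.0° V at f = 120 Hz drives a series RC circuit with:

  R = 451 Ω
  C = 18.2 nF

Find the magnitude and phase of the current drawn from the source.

Step 1 — Angular frequency: ω = 2π·f = 2π·120 = 754 rad/s.
Step 2 — Component impedances:
  R: Z = R = 451 Ω
  C: Z = 1/(jωC) = -j/(ω·C) = 0 - j7.287e+04 Ω
Step 3 — Series combination: Z_total = R + C = 451 - j7.287e+04 Ω = 7.287e+04∠-89.6° Ω.
Step 4 — Source phasor: V = 16.8∠-90.0° V = 0 - j16.8 V.
Step 5 — Ohm's law: I = V / Z_total = (0 - j16.8) / (451 - j7.287e+04) = 0.0002305 - j1.427e-06 A.
Step 6 — Convert to polar: |I| = 0.0002305 A, ∠I = -0.4°.

I = 0.0002305∠-0.4° A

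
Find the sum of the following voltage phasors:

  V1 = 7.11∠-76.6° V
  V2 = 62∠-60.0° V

Step 1 — Convert each phasor to rectangular form:
  V1 = 7.11·(cos(-76.6°) + j·sin(-76.6°)) = 1.648 - j6.916 V
  V2 = 62·(cos(-60.0°) + j·sin(-60.0°)) = 31 - j53.69 V
Step 2 — Sum components: V_total = 32.65 - j60.61 V.
Step 3 — Convert to polar: |V_total| = 68.84 V, ∠V_total = -61.7°.

V_total = 68.84∠-61.7° V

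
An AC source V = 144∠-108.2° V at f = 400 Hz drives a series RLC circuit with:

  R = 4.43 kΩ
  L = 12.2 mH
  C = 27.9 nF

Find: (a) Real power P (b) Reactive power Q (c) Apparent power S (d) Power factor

Step 1 — Angular frequency: ω = 2π·f = 2π·400 = 2513 rad/s.
Step 2 — Component impedances:
  R: Z = R = 4430 Ω
  L: Z = jωL = j·2513·0.0122 = 0 + j30.66 Ω
  C: Z = 1/(jωC) = -j/(ω·C) = 0 - j1.426e+04 Ω
Step 3 — Series combination: Z_total = R + L + C = 4430 - j1.423e+04 Ω = 1.49e+04∠-72.7° Ω.
Step 4 — Source phasor: V = 144∠-108.2° V = -44.98 - j136.8 V.
Step 5 — Current: I = V / Z = 0.007867 - j0.005609 A = 0.009662∠-35.5° A.
Step 6 — Complex power: S = V·I* = 0.4135 - j1.328 VA.
Step 7 — Real power: P = Re(S) = 0.4135 W.
Step 8 — Reactive power: Q = Im(S) = -1.328 VAR.
Step 9 — Apparent power: |S| = 1.391 VA.
Step 10 — Power factor: PF = P/|S| = 0.2972 (leading).

(a) P = 0.4135 W  (b) Q = -1.328 VAR  (c) S = 1.391 VA  (d) PF = 0.2972 (leading)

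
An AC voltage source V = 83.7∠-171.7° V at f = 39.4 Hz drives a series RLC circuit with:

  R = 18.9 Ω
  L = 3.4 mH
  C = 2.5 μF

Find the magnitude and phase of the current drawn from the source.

Step 1 — Angular frequency: ω = 2π·f = 2π·39.4 = 247.6 rad/s.
Step 2 — Component impedances:
  R: Z = R = 18.9 Ω
  L: Z = jωL = j·247.6·0.0034 = 0 + j0.8417 Ω
  C: Z = 1/(jωC) = -j/(ω·C) = 0 - j1616 Ω
Step 3 — Series combination: Z_total = R + L + C = 18.9 - j1615 Ω = 1615∠-89.3° Ω.
Step 4 — Source phasor: V = 83.7∠-171.7° V = -82.82 - j12.08 V.
Step 5 — Ohm's law: I = V / Z_total = (-82.82 - j12.08) / (18.9 - j1615) = 0.006881 - j0.05137 A.
Step 6 — Convert to polar: |I| = 0.05182 A, ∠I = -82.4°.

I = 0.05182∠-82.4° A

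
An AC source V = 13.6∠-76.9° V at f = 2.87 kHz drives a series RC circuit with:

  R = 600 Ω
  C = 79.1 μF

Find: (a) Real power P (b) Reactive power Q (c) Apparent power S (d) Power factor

Step 1 — Angular frequency: ω = 2π·f = 2π·2870 = 1.803e+04 rad/s.
Step 2 — Component impedances:
  R: Z = R = 600 Ω
  C: Z = 1/(jωC) = -j/(ω·C) = 0 - j0.7011 Ω
Step 3 — Series combination: Z_total = R + C = 600 - j0.7011 Ω = 600∠-0.1° Ω.
Step 4 — Source phasor: V = 13.6∠-76.9° V = 3.082 - j13.25 V.
Step 5 — Current: I = V / Z = 0.005163 - j0.02207 A = 0.02267∠-76.8° A.
Step 6 — Complex power: S = V·I* = 0.3083 - j0.0003602 VA.
Step 7 — Real power: P = Re(S) = 0.3083 W.
Step 8 — Reactive power: Q = Im(S) = -0.0003602 VAR.
Step 9 — Apparent power: |S| = 0.3083 VA.
Step 10 — Power factor: PF = P/|S| = 1 (leading).

(a) P = 0.3083 W  (b) Q = -0.0003602 VAR  (c) S = 0.3083 VA  (d) PF = 1 (leading)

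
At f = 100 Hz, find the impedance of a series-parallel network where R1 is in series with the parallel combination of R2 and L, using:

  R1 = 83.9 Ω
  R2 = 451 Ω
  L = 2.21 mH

Step 1 — Angular frequency: ω = 2π·f = 2π·100 = 628.3 rad/s.
Step 2 — Component impedances:
  R1: Z = R = 83.9 Ω
  R2: Z = R = 451 Ω
  L: Z = jωL = j·628.3·0.00221 = 0 + j1.389 Ω
Step 3 — Parallel branch: R2 || L = 1/(1/R2 + 1/L) = 0.004275 + j1.389 Ω.
Step 4 — Series with R1: Z_total = R1 + (R2 || L) = 83.9 + j1.389 Ω = 83.92∠0.9° Ω.

Z = 83.9 + j1.389 Ω = 83.92∠0.9° Ω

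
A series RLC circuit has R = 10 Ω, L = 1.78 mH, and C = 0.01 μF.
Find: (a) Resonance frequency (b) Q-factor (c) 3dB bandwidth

Step 1 — Resonance: ω₀ = 1/√(LC) = 1/√(0.00178·1e-08) = 2.37e+05 rad/s.
Step 2 — f₀ = ω₀/(2π) = 3.772e+04 Hz.
Step 3 — Series Q: Q = ω₀L/R = 2.37e+05·0.00178/10 = 42.19.
Step 4 — Bandwidth: Δω = ω₀/Q = 5618 rad/s; BW = Δω/(2π) = 894.1 Hz.

(a) f₀ = 3.772e+04 Hz  (b) Q = 42.19  (c) BW = 894.1 Hz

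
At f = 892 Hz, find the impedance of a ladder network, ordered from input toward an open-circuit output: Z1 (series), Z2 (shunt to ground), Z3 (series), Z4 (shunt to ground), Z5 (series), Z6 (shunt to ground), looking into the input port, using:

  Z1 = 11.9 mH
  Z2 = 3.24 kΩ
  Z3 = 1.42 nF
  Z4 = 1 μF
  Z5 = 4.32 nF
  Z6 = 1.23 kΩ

Step 1 — Angular frequency: ω = 2π·f = 2π·892 = 5605 rad/s.
Step 2 — Component impedances:
  Z1: Z = jωL = j·5605·0.0119 = 0 + j66.69 Ω
  Z2: Z = R = 3240 Ω
  Z3: Z = 1/(jωC) = -j/(ω·C) = 0 - j1.257e+05 Ω
  Z4: Z = 1/(jωC) = -j/(ω·C) = 0 - j178.4 Ω
  Z5: Z = 1/(jωC) = -j/(ω·C) = 0 - j4.13e+04 Ω
  Z6: Z = R = 1230 Ω
Step 3 — Ladder network (open output): work backward from the far end, alternating series and parallel combinations. Z_in = 3238 - j16.68 Ω = 3238∠-0.3° Ω.

Z = 3238 - j16.68 Ω = 3238∠-0.3° Ω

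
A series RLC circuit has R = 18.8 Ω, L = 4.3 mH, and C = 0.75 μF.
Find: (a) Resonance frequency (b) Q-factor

Step 1 — Resonance condition Im(Z)=0 gives ω₀ = 1/√(LC).
Step 2 — ω₀ = 1/√(0.0043·7.5e-07) = 1.761e+04 rad/s.
Step 3 — f₀ = ω₀/(2π) = 2803 Hz.
Step 4 — Series Q: Q = ω₀L/R = 1.761e+04·0.0043/18.8 = 4.028.

(a) f₀ = 2803 Hz  (b) Q = 4.028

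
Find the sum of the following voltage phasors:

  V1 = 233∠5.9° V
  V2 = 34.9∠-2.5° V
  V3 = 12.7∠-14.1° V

Step 1 — Convert each phasor to rectangular form:
  V1 = 233·(cos(5.9°) + j·sin(5.9°)) = 231.8 + j23.95 V
  V2 = 34.9·(cos(-2.5°) + j·sin(-2.5°)) = 34.87 - j1.522 V
  V3 = 12.7·(cos(-14.1°) + j·sin(-14.1°)) = 12.32 - j3.094 V
Step 2 — Sum components: V_total = 278.9 + j19.33 V.
Step 3 — Convert to polar: |V_total| = 279.6 V, ∠V_total = 4.0°.

V_total = 279.6∠4.0° V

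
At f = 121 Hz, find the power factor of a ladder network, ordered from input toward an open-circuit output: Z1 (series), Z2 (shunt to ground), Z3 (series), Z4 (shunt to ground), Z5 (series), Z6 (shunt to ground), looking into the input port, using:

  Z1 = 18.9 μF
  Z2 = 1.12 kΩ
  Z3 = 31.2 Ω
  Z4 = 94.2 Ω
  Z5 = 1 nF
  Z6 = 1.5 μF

Step 1 — Angular frequency: ω = 2π·f = 2π·121 = 760.3 rad/s.
Step 2 — Component impedances:
  Z1: Z = 1/(jωC) = -j/(ω·C) = 0 - j69.59 Ω
  Z2: Z = R = 1120 Ω
  Z3: Z = R = 31.2 Ω
  Z4: Z = R = 94.2 Ω
  Z5: Z = 1/(jωC) = -j/(ω·C) = 0 - j1.315e+06 Ω
  Z6: Z = 1/(jωC) = -j/(ω·C) = 0 - j876.9 Ω
Step 3 — Ladder network (open output): work backward from the far end, alternating series and parallel combinations. Z_in = 112.8 - j69.6 Ω = 132.5∠-31.7° Ω.
Step 4 — Power factor: PF = cos(φ) = Re(Z)/|Z| = 112.77/132.52 = 0.851.
Step 5 — Type: Im(Z) = -69.6 ⇒ leading (phase φ = -31.7°).

PF = 0.851 (leading, φ = -31.7°)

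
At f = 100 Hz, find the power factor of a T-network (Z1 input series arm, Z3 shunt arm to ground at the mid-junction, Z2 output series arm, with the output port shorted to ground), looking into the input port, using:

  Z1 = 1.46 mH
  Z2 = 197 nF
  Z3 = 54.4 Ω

Step 1 — Angular frequency: ω = 2π·f = 2π·100 = 628.3 rad/s.
Step 2 — Component impedances:
  Z1: Z = jωL = j·628.3·0.00146 = 0 + j0.9173 Ω
  Z2: Z = 1/(jωC) = -j/(ω·C) = 0 - j8079 Ω
  Z3: Z = R = 54.4 Ω
Step 3 — With the output port shorted to ground, the output series arm Z2 runs from the junction to ground; the shunt arm Z3 also runs from the junction to ground. They appear in parallel: Z3 || Z2 = 54.4 - j0.3663 Ω.
Step 4 — Series with input arm Z1: Z_in = Z1 + (Z3 || Z2) = 54.4 + j0.5511 Ω = 54.4∠0.6° Ω.
Step 5 — Power factor: PF = cos(φ) = Re(Z)/|Z| = 54.3975/54.4003 = 0.9999.
Step 6 — Type: Im(Z) = 0.5511 ⇒ lagging (phase φ = 0.6°).

PF = 0.9999 (lagging, φ = 0.6°)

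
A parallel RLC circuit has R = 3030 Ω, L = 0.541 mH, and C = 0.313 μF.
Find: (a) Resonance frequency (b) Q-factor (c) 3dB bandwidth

Step 1 — Resonance: ω₀ = 1/√(LC) = 1/√(0.000541·3.13e-07) = 7.685e+04 rad/s.
Step 2 — f₀ = ω₀/(2π) = 1.223e+04 Hz.
Step 3 — Parallel Q: Q = R/(ω₀L) = 3030/(7.685e+04·0.000541) = 72.88.
Step 4 — Bandwidth: Δω = ω₀/Q = 1054 rad/s; BW = Δω/(2π) = 167.8 Hz.

(a) f₀ = 1.223e+04 Hz  (b) Q = 72.88  (c) BW = 167.8 Hz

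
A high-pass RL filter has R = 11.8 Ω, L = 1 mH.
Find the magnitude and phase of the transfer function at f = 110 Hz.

Step 1 — Angular frequency: ω = 2π·110 = 691.2 rad/s.
Step 2 — Transfer function: H(jω) = jωL/(R + jωL).
Step 3 — Numerator jωL = j·0.6912; denominator R + jωL = 11.8 + j0.6912.
Step 4 — H = 0.003419 + j0.05837.
Step 5 — Magnitude: |H| = 0.05847 (-24.7 dB); phase: φ = 86.6°.

|H| = 0.05847 (-24.7 dB), φ = 86.6°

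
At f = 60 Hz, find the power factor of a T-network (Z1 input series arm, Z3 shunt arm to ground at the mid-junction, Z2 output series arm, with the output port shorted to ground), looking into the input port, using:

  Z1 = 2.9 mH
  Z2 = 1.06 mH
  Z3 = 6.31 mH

Step 1 — Angular frequency: ω = 2π·f = 2π·60 = 377 rad/s.
Step 2 — Component impedances:
  Z1: Z = jωL = j·377·0.0029 = 0 + j1.093 Ω
  Z2: Z = jωL = j·377·0.00106 = 0 + j0.3996 Ω
  Z3: Z = jωL = j·377·0.00631 = 0 + j2.379 Ω
Step 3 — With the output port shorted to ground, the output series arm Z2 runs from the junction to ground; the shunt arm Z3 also runs from the junction to ground. They appear in parallel: Z3 || Z2 = 0 + j0.3421 Ω.
Step 4 — Series with input arm Z1: Z_in = Z1 + (Z3 || Z2) = 0 + j1.435 Ω = 1.435∠90.0° Ω.
Step 5 — Power factor: PF = cos(φ) = Re(Z)/|Z| = 0/1.435 = 0.
Step 6 — Type: Im(Z) = 1.435 ⇒ lagging (phase φ = 90.0°).

PF = 0 (lagging, φ = 90.0°)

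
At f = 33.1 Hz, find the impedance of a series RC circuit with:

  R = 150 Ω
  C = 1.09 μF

Step 1 — Angular frequency: ω = 2π·f = 2π·33.1 = 208 rad/s.
Step 2 — Component impedances:
  R: Z = R = 150 Ω
  C: Z = 1/(jωC) = -j/(ω·C) = 0 - j4411 Ω
Step 3 — Series combination: Z_total = R + C = 150 - j4411 Ω = 4414∠-88.1° Ω.

Z = 150 - j4411 Ω = 4414∠-88.1° Ω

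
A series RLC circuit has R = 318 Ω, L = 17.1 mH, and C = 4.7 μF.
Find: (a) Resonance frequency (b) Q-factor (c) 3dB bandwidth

Step 1 — Resonance: ω₀ = 1/√(LC) = 1/√(0.0171·4.7e-06) = 3527 rad/s.
Step 2 — f₀ = ω₀/(2π) = 561.4 Hz.
Step 3 — Series Q: Q = ω₀L/R = 3527·0.0171/318 = 0.1897.
Step 4 — Bandwidth: Δω = ω₀/Q = 1.86e+04 rad/s; BW = Δω/(2π) = 2960 Hz.

(a) f₀ = 561.4 Hz  (b) Q = 0.1897  (c) BW = 2960 Hz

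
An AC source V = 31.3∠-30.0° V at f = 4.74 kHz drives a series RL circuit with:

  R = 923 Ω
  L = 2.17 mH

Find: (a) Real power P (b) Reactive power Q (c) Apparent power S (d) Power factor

Step 1 — Angular frequency: ω = 2π·f = 2π·4740 = 2.978e+04 rad/s.
Step 2 — Component impedances:
  R: Z = R = 923 Ω
  L: Z = jωL = j·2.978e+04·0.00217 = 0 + j64.63 Ω
Step 3 — Series combination: Z_total = R + L = 923 + j64.63 Ω = 925.3∠4.0° Ω.
Step 4 — Source phasor: V = 31.3∠-30.0° V = 27.11 - j15.65 V.
Step 5 — Current: I = V / Z = 0.02804 - j0.01892 A = 0.03383∠-34.0° A.
Step 6 — Complex power: S = V·I* = 1.056 + j0.07396 VA.
Step 7 — Real power: P = Re(S) = 1.056 W.
Step 8 — Reactive power: Q = Im(S) = 0.07396 VAR.
Step 9 — Apparent power: |S| = 1.059 VA.
Step 10 — Power factor: PF = P/|S| = 0.9976 (lagging).

(a) P = 1.056 W  (b) Q = 0.07396 VAR  (c) S = 1.059 VA  (d) PF = 0.9976 (lagging)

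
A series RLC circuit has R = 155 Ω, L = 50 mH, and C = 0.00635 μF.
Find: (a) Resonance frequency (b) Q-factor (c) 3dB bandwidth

Step 1 — Resonance condition Im(Z)=0 gives ω₀ = 1/√(LC).
Step 2 — ω₀ = 1/√(0.05·6.35e-09) = 5.612e+04 rad/s.
Step 3 — f₀ = ω₀/(2π) = 8932 Hz.
Step 4 — Series Q: Q = ω₀L/R = 5.612e+04·0.05/155 = 18.1.
Step 5 — 3dB bandwidth: Δω = ω₀/Q = 3100 rad/s; BW = Δω/(2π) = 493.4 Hz.

(a) f₀ = 8932 Hz  (b) Q = 18.1  (c) BW = 493.4 Hz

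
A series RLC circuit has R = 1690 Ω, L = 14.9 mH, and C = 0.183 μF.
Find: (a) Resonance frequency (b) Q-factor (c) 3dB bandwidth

Step 1 — Resonance condition Im(Z)=0 gives ω₀ = 1/√(LC).
Step 2 — ω₀ = 1/√(0.0149·1.83e-07) = 1.915e+04 rad/s.
Step 3 — f₀ = ω₀/(2π) = 3048 Hz.
Step 4 — Series Q: Q = ω₀L/R = 1.915e+04·0.0149/1690 = 0.1688.
Step 5 — 3dB bandwidth: Δω = ω₀/Q = 1.134e+05 rad/s; BW = Δω/(2π) = 1.805e+04 Hz.

(a) f₀ = 3048 Hz  (b) Q = 0.1688  (c) BW = 1.805e+04 Hz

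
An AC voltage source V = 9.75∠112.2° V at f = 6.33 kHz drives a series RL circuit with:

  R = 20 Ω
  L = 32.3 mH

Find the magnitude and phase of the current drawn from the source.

Step 1 — Angular frequency: ω = 2π·f = 2π·6330 = 3.977e+04 rad/s.
Step 2 — Component impedances:
  R: Z = R = 20 Ω
  L: Z = jωL = j·3.977e+04·0.0323 = 0 + j1285 Ω
Step 3 — Series combination: Z_total = R + L = 20 + j1285 Ω = 1285∠89.1° Ω.
Step 4 — Source phasor: V = 9.75∠112.2° V = -3.684 + j9.027 V.
Step 5 — Ohm's law: I = V / Z_total = (-3.684 + j9.027) / (20 + j1285) = 0.006981 + j0.002976 A.
Step 6 — Convert to polar: |I| = 0.007589 A, ∠I = 23.1°.

I = 0.007589∠23.1° A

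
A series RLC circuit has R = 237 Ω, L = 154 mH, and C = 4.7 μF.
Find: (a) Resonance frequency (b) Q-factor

Step 1 — Resonance condition Im(Z)=0 gives ω₀ = 1/√(LC).
Step 2 — ω₀ = 1/√(0.154·4.7e-06) = 1175 rad/s.
Step 3 — f₀ = ω₀/(2π) = 187.1 Hz.
Step 4 — Series Q: Q = ω₀L/R = 1175·0.154/237 = 0.7638.

(a) f₀ = 187.1 Hz  (b) Q = 0.7638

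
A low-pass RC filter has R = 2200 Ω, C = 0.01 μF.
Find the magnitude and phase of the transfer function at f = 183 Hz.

Step 1 — Angular frequency: ω = 2π·183 = 1150 rad/s.
Step 2 — Transfer function: H(jω) = 1/(1 + jωRC).
Step 3 — Denominator: 1 + jωRC = 1 + j·1150·2200·1e-08 = 1 + j0.0253.
Step 4 — H = 0.9994 - j0.02528.
Step 5 — Magnitude: |H| = 0.9997 (-0.0 dB); phase: φ = -1.4°.

|H| = 0.9997 (-0.0 dB), φ = -1.4°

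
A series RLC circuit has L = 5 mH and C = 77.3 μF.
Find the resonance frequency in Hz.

Step 1 — Resonance condition Im(Z)=0 gives ω₀ = 1/√(LC).
Step 2 — ω₀ = 1/√(0.005·7.73e-05) = 1609 rad/s.
Step 3 — f₀ = ω₀/(2π) = 256 Hz.

f₀ = 256 Hz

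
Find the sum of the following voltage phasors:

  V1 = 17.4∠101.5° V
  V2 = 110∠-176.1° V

Step 1 — Convert each phasor to rectangular form:
  V1 = 17.4·(cos(101.5°) + j·sin(101.5°)) = -3.469 + j17.05 V
  V2 = 110·(cos(-176.1°) + j·sin(-176.1°)) = -109.7 - j7.482 V
Step 2 — Sum components: V_total = -113.2 + j9.569 V.
Step 3 — Convert to polar: |V_total| = 113.6 V, ∠V_total = 175.2°.

V_total = 113.6∠175.2° V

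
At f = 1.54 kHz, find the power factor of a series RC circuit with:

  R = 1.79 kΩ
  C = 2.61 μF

Step 1 — Angular frequency: ω = 2π·f = 2π·1540 = 9676 rad/s.
Step 2 — Component impedances:
  R: Z = R = 1790 Ω
  C: Z = 1/(jωC) = -j/(ω·C) = 0 - j39.6 Ω
Step 3 — Series combination: Z_total = R + C = 1790 - j39.6 Ω = 1790∠-1.3° Ω.
Step 4 — Power factor: PF = cos(φ) = Re(Z)/|Z| = 1790/1790.4 = 0.9998.
Step 5 — Type: Im(Z) = -39.6 ⇒ leading (phase φ = -1.3°).

PF = 0.9998 (leading, φ = -1.3°)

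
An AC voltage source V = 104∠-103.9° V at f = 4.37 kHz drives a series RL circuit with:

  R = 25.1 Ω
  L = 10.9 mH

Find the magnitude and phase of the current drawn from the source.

Step 1 — Angular frequency: ω = 2π·f = 2π·4370 = 2.746e+04 rad/s.
Step 2 — Component impedances:
  R: Z = R = 25.1 Ω
  L: Z = jωL = j·2.746e+04·0.0109 = 0 + j299.3 Ω
Step 3 — Series combination: Z_total = R + L = 25.1 + j299.3 Ω = 300.3∠85.2° Ω.
Step 4 — Source phasor: V = 104∠-103.9° V = -24.98 - j101 V.
Step 5 — Ohm's law: I = V / Z_total = (-24.98 - j101) / (25.1 + j299.3) = -0.3419 + j0.0548 A.
Step 6 — Convert to polar: |I| = 0.3463 A, ∠I = 170.9°.

I = 0.3463∠170.9° A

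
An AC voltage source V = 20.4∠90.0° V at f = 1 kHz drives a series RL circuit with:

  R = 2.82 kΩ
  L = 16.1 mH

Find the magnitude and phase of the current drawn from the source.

Step 1 — Angular frequency: ω = 2π·f = 2π·1000 = 6283 rad/s.
Step 2 — Component impedances:
  R: Z = R = 2820 Ω
  L: Z = jωL = j·6283·0.0161 = 0 + j101.2 Ω
Step 3 — Series combination: Z_total = R + L = 2820 + j101.2 Ω = 2822∠2.1° Ω.
Step 4 — Source phasor: V = 20.4∠90.0° V = 0 + j20.4 V.
Step 5 — Ohm's law: I = V / Z_total = (0 + j20.4) / (2820 + j101.2) = 0.0002592 + j0.007225 A.
Step 6 — Convert to polar: |I| = 0.007229 A, ∠I = 87.9°.

I = 0.007229∠87.9° A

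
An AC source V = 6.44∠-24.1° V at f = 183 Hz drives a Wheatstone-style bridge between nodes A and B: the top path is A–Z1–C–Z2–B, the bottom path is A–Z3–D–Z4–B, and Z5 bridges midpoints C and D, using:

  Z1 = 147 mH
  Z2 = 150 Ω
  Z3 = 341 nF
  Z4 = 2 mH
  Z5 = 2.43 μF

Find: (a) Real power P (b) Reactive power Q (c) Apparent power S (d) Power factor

Step 1 — Angular frequency: ω = 2π·f = 2π·183 = 1150 rad/s.
Step 2 — Component impedances:
  Z1: Z = jωL = j·1150·0.147 = 0 + j169 Ω
  Z2: Z = R = 150 Ω
  Z3: Z = 1/(jωC) = -j/(ω·C) = 0 - j2550 Ω
  Z4: Z = jωL = j·1150·0.002 = 0 + j2.3 Ω
  Z5: Z = 1/(jωC) = -j/(ω·C) = 0 - j357.9 Ω
Step 3 — Bridge requires nodal analysis (the Z5 bridge couples midpoints C and D, so the two paths cannot be reduced to a simple series/parallel combination). Setting node B to ground and injecting 1 A at node A, the 3-node admittance system at A, C, D solves to V_A = Z_AB = 139.3 + j113.4 Ω = 179.6∠39.1° Ω.
Step 4 — Source phasor: V = 6.44∠-24.1° V = 5.879 - j2.63 V.
Step 5 — Current: I = V / Z = 0.01615 - j0.03201 A = 0.03585∠-63.2° A.
Step 6 — Complex power: S = V·I* = 0.1791 + j0.1457 VA.
Step 7 — Real power: P = Re(S) = 0.1791 W.
Step 8 — Reactive power: Q = Im(S) = 0.1457 VAR.
Step 9 — Apparent power: |S| = 0.2309 VA.
Step 10 — Power factor: PF = P/|S| = 0.7758 (lagging).

(a) P = 0.1791 W  (b) Q = 0.1457 VAR  (c) S = 0.2309 VA  (d) PF = 0.7758 (lagging)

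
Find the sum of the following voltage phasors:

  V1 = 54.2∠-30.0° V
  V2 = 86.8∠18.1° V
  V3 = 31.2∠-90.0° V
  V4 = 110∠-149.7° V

Step 1 — Convert each phasor to rectangular form:
  V1 = 54.2·(cos(-30.0°) + j·sin(-30.0°)) = 46.94 - j27.1 V
  V2 = 86.8·(cos(18.1°) + j·sin(18.1°)) = 82.5 + j26.97 V
  V3 = 31.2·(cos(-90.0°) + j·sin(-90.0°)) = 0 - j31.2 V
  V4 = 110·(cos(-149.7°) + j·sin(-149.7°)) = -94.97 - j55.5 V
Step 2 — Sum components: V_total = 34.47 - j86.83 V.
Step 3 — Convert to polar: |V_total| = 93.42 V, ∠V_total = -68.3°.

V_total = 93.42∠-68.3° V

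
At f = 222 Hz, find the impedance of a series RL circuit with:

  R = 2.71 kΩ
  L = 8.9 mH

Step 1 — Angular frequency: ω = 2π·f = 2π·222 = 1395 rad/s.
Step 2 — Component impedances:
  R: Z = R = 2710 Ω
  L: Z = jωL = j·1395·0.0089 = 0 + j12.41 Ω
Step 3 — Series combination: Z_total = R + L = 2710 + j12.41 Ω = 2710∠0.3° Ω.

Z = 2710 + j12.41 Ω = 2710∠0.3° Ω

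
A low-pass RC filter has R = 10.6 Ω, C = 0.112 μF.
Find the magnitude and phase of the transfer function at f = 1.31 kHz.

Step 1 — Angular frequency: ω = 2π·1310 = 8231 rad/s.
Step 2 — Transfer function: H(jω) = 1/(1 + jωRC).
Step 3 — Denominator: 1 + jωRC = 1 + j·8231·10.6·1.12e-07 = 1 + j0.009772.
Step 4 — H = 0.9999 - j0.009771.
Step 5 — Magnitude: |H| = 1 (-0.0 dB); phase: φ = -0.6°.

|H| = 1 (-0.0 dB), φ = -0.6°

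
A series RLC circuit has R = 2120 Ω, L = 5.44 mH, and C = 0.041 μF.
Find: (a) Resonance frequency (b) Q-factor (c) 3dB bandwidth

Step 1 — Resonance condition Im(Z)=0 gives ω₀ = 1/√(LC).
Step 2 — ω₀ = 1/√(0.00544·4.1e-08) = 6.696e+04 rad/s.
Step 3 — f₀ = ω₀/(2π) = 1.066e+04 Hz.
Step 4 — Series Q: Q = ω₀L/R = 6.696e+04·0.00544/2120 = 0.1718.
Step 5 — 3dB bandwidth: Δω = ω₀/Q = 3.897e+05 rad/s; BW = Δω/(2π) = 6.202e+04 Hz.

(a) f₀ = 1.066e+04 Hz  (b) Q = 0.1718  (c) BW = 6.202e+04 Hz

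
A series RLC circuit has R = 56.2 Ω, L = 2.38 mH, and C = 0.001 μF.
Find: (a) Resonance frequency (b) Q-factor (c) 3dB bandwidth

Step 1 — Resonance condition Im(Z)=0 gives ω₀ = 1/√(LC).
Step 2 — ω₀ = 1/√(0.00238·1e-09) = 6.482e+05 rad/s.
Step 3 — f₀ = ω₀/(2π) = 1.032e+05 Hz.
Step 4 — Series Q: Q = ω₀L/R = 6.482e+05·0.00238/56.2 = 27.45.
Step 5 — 3dB bandwidth: Δω = ω₀/Q = 2.361e+04 rad/s; BW = Δω/(2π) = 3758 Hz.

(a) f₀ = 1.032e+05 Hz  (b) Q = 27.45  (c) BW = 3758 Hz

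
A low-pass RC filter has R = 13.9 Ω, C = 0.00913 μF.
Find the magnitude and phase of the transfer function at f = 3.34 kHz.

Step 1 — Angular frequency: ω = 2π·3340 = 2.099e+04 rad/s.
Step 2 — Transfer function: H(jω) = 1/(1 + jωRC).
Step 3 — Denominator: 1 + jωRC = 1 + j·2.099e+04·13.9·9.13e-09 = 1 + j0.002663.
Step 4 — H = 1 - j0.002663.
Step 5 — Magnitude: |H| = 1 (-0.0 dB); phase: φ = -0.2°.

|H| = 1 (-0.0 dB), φ = -0.2°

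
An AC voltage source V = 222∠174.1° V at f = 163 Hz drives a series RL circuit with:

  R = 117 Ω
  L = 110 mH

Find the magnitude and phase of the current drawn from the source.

Step 1 — Angular frequency: ω = 2π·f = 2π·163 = 1024 rad/s.
Step 2 — Component impedances:
  R: Z = R = 117 Ω
  L: Z = jωL = j·1024·0.11 = 0 + j112.7 Ω
Step 3 — Series combination: Z_total = R + L = 117 + j112.7 Ω = 162.4∠43.9° Ω.
Step 4 — Source phasor: V = 222∠174.1° V = -220.8 + j22.82 V.
Step 5 — Ohm's law: I = V / Z_total = (-220.8 + j22.82) / (117 + j112.7) = -0.8819 + j1.044 A.
Step 6 — Convert to polar: |I| = 1.367 A, ∠I = 130.2°.

I = 1.367∠130.2° A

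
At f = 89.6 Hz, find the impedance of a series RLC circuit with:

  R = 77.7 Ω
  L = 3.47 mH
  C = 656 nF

Step 1 — Angular frequency: ω = 2π·f = 2π·89.6 = 563 rad/s.
Step 2 — Component impedances:
  R: Z = R = 77.7 Ω
  L: Z = jωL = j·563·0.00347 = 0 + j1.954 Ω
  C: Z = 1/(jωC) = -j/(ω·C) = 0 - j2708 Ω
Step 3 — Series combination: Z_total = R + L + C = 77.7 - j2706 Ω = 2707∠-88.4° Ω.

Z = 77.7 - j2706 Ω = 2707∠-88.4° Ω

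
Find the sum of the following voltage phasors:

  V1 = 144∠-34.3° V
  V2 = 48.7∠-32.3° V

Step 1 — Convert each phasor to rectangular form:
  V1 = 144·(cos(-34.3°) + j·sin(-34.3°)) = 119 - j81.15 V
  V2 = 48.7·(cos(-32.3°) + j·sin(-32.3°)) = 41.16 - j26.02 V
Step 2 — Sum components: V_total = 160.1 - j107.2 V.
Step 3 — Convert to polar: |V_total| = 192.7 V, ∠V_total = -33.8°.

V_total = 192.7∠-33.8° V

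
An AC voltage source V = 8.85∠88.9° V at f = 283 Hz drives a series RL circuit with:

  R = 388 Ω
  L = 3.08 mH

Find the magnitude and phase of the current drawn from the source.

Step 1 — Angular frequency: ω = 2π·f = 2π·283 = 1778 rad/s.
Step 2 — Component impedances:
  R: Z = R = 388 Ω
  L: Z = jωL = j·1778·0.00308 = 0 + j5.477 Ω
Step 3 — Series combination: Z_total = R + L = 388 + j5.477 Ω = 388∠0.8° Ω.
Step 4 — Source phasor: V = 8.85∠88.9° V = 0.1699 + j8.848 V.
Step 5 — Ohm's law: I = V / Z_total = (0.1699 + j8.848) / (388 + j5.477) = 0.0007596 + j0.02279 A.
Step 6 — Convert to polar: |I| = 0.02281 A, ∠I = 88.1°.

I = 0.02281∠88.1° A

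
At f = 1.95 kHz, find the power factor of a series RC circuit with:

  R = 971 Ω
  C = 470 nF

Step 1 — Angular frequency: ω = 2π·f = 2π·1950 = 1.225e+04 rad/s.
Step 2 — Component impedances:
  R: Z = R = 971 Ω
  C: Z = 1/(jωC) = -j/(ω·C) = 0 - j173.7 Ω
Step 3 — Series combination: Z_total = R + C = 971 - j173.7 Ω = 986.4∠-10.1° Ω.
Step 4 — Power factor: PF = cos(φ) = Re(Z)/|Z| = 971/986.4 = 0.9844.
Step 5 — Type: Im(Z) = -173.7 ⇒ leading (phase φ = -10.1°).

PF = 0.9844 (leading, φ = -10.1°)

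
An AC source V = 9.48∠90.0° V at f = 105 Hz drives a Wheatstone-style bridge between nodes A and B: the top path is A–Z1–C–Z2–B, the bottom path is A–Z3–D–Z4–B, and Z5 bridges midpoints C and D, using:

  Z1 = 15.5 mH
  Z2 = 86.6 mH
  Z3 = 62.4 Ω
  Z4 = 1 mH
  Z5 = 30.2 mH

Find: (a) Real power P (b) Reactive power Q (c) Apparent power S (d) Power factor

Step 1 — Angular frequency: ω = 2π·f = 2π·105 = 659.7 rad/s.
Step 2 — Component impedances:
  Z1: Z = jωL = j·659.7·0.0155 = 0 + j10.23 Ω
  Z2: Z = jωL = j·659.7·0.0866 = 0 + j57.13 Ω
  Z3: Z = R = 62.4 Ω
  Z4: Z = jωL = j·659.7·0.001 = 0 + j0.6597 Ω
  Z5: Z = jωL = j·659.7·0.0302 = 0 + j19.92 Ω
Step 3 — Bridge requires nodal analysis (the Z5 bridge couples midpoints C and D, so the two paths cannot be reduced to a simple series/parallel combination). Setting node B to ground and injecting 1 A at node A, the 3-node admittance system at A, C, D solves to V_A = Z_AB = 8.539 + j21.93 Ω = 23.53∠68.7° Ω.
Step 4 — Source phasor: V = 9.48∠90.0° V = 0 + j9.48 V.
Step 5 — Current: I = V / Z = 0.3754 + j0.1462 A = 0.4028∠21.3° A.
Step 6 — Complex power: S = V·I* = 1.386 + j3.558 VA.
Step 7 — Real power: P = Re(S) = 1.386 W.
Step 8 — Reactive power: Q = Im(S) = 3.558 VAR.
Step 9 — Apparent power: |S| = 3.819 VA.
Step 10 — Power factor: PF = P/|S| = 0.3628 (lagging).

(a) P = 1.386 W  (b) Q = 3.558 VAR  (c) S = 3.819 VA  (d) PF = 0.3628 (lagging)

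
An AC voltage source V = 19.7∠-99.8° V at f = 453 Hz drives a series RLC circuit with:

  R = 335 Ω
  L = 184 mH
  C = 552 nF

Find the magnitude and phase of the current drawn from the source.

Step 1 — Angular frequency: ω = 2π·f = 2π·453 = 2846 rad/s.
Step 2 — Component impedances:
  R: Z = R = 335 Ω
  L: Z = jωL = j·2846·0.184 = 0 + j523.7 Ω
  C: Z = 1/(jωC) = -j/(ω·C) = 0 - j636.5 Ω
Step 3 — Series combination: Z_total = R + L + C = 335 - j112.8 Ω = 353.5∠-18.6° Ω.
Step 4 — Source phasor: V = 19.7∠-99.8° V = -3.353 - j19.41 V.
Step 5 — Ohm's law: I = V / Z_total = (-3.353 - j19.41) / (335 - j112.8) = 0.00853 - j0.05508 A.
Step 6 — Convert to polar: |I| = 0.05573 A, ∠I = -81.2°.

I = 0.05573∠-81.2° A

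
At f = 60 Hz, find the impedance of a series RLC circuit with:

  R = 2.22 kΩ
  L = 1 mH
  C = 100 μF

Step 1 — Angular frequency: ω = 2π·f = 2π·60 = 377 rad/s.
Step 2 — Component impedances:
  R: Z = R = 2220 Ω
  L: Z = jωL = j·377·0.001 = 0 + j0.377 Ω
  C: Z = 1/(jωC) = -j/(ω·C) = 0 - j26.53 Ω
Step 3 — Series combination: Z_total = R + L + C = 2220 - j26.15 Ω = 2220∠-0.7° Ω.

Z = 2220 - j26.15 Ω = 2220∠-0.7° Ω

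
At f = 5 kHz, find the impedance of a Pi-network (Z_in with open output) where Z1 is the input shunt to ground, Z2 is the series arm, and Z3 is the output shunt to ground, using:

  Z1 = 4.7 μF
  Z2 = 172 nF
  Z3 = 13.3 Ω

Step 1 — Angular frequency: ω = 2π·f = 2π·5000 = 3.142e+04 rad/s.
Step 2 — Component impedances:
  Z1: Z = 1/(jωC) = -j/(ω·C) = 0 - j6.773 Ω
  Z2: Z = 1/(jωC) = -j/(ω·C) = 0 - j185.1 Ω
  Z3: Z = R = 13.3 Ω
Step 3 — With open output, the series arm Z2 and the output shunt Z3 appear in series to ground: Z2 + Z3 = 13.3 - j185.1 Ω.
Step 4 — Parallel with input shunt Z1: Z_in = Z1 || (Z2 + Z3) = 0.0165 - j6.535 Ω = 6.535∠-89.9° Ω.

Z = 0.0165 - j6.535 Ω = 6.535∠-89.9° Ω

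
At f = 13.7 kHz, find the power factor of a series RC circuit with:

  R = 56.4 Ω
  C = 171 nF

Step 1 — Angular frequency: ω = 2π·f = 2π·1.37e+04 = 8.608e+04 rad/s.
Step 2 — Component impedances:
  R: Z = R = 56.4 Ω
  C: Z = 1/(jωC) = -j/(ω·C) = 0 - j67.94 Ω
Step 3 — Series combination: Z_total = R + C = 56.4 - j67.94 Ω = 88.3∠-50.3° Ω.
Step 4 — Power factor: PF = cos(φ) = Re(Z)/|Z| = 56.4/88.297 = 0.6388.
Step 5 — Type: Im(Z) = -67.94 ⇒ leading (phase φ = -50.3°).

PF = 0.6388 (leading, φ = -50.3°)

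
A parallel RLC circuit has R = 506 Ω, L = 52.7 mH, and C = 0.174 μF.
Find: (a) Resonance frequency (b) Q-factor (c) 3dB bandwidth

Step 1 — Resonance: ω₀ = 1/√(LC) = 1/√(0.0527·1.74e-07) = 1.044e+04 rad/s.
Step 2 — f₀ = ω₀/(2π) = 1662 Hz.
Step 3 — Parallel Q: Q = R/(ω₀L) = 506/(1.044e+04·0.0527) = 0.9194.
Step 4 — Bandwidth: Δω = ω₀/Q = 1.136e+04 rad/s; BW = Δω/(2π) = 1808 Hz.

(a) f₀ = 1662 Hz  (b) Q = 0.9194  (c) BW = 1808 Hz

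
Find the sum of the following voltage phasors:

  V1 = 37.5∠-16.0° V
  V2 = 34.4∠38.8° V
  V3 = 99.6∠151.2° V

Step 1 — Convert each phasor to rectangular form:
  V1 = 37.5·(cos(-16.0°) + j·sin(-16.0°)) = 36.05 - j10.34 V
  V2 = 34.4·(cos(38.8°) + j·sin(38.8°)) = 26.81 + j21.56 V
  V3 = 99.6·(cos(151.2°) + j·sin(151.2°)) = -87.28 + j47.98 V
Step 2 — Sum components: V_total = -24.42 + j59.2 V.
Step 3 — Convert to polar: |V_total| = 64.04 V, ∠V_total = 112.4°.

V_total = 64.04∠112.4° V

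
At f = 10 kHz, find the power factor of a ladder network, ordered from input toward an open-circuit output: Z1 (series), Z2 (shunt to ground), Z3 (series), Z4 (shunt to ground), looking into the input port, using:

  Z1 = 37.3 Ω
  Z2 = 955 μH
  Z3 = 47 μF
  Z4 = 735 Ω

Step 1 — Angular frequency: ω = 2π·f = 2π·1e+04 = 6.283e+04 rad/s.
Step 2 — Component impedances:
  Z1: Z = R = 37.3 Ω
  Z2: Z = jωL = j·6.283e+04·0.000955 = 0 + j60 Ω
  Z3: Z = 1/(jωC) = -j/(ω·C) = 0 - j0.3386 Ω
  Z4: Z = R = 735 Ω
Step 3 — Ladder network (open output): work backward from the far end, alternating series and parallel combinations. Z_in = 42.17 + j59.61 Ω = 73.02∠54.7° Ω.
Step 4 — Power factor: PF = cos(φ) = Re(Z)/|Z| = 42.17/73.02 = 0.5775.
Step 5 — Type: Im(Z) = 59.61 ⇒ lagging (phase φ = 54.7°).

PF = 0.5775 (lagging, φ = 54.7°)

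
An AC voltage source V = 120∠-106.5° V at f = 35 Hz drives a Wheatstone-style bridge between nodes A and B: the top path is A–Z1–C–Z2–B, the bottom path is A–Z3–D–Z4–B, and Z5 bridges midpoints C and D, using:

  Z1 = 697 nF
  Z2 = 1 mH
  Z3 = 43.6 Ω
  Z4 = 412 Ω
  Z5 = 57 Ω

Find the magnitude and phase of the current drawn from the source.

Step 1 — Angular frequency: ω = 2π·f = 2π·35 = 219.9 rad/s.
Step 2 — Component impedances:
  Z1: Z = 1/(jωC) = -j/(ω·C) = 0 - j6524 Ω
  Z2: Z = jωL = j·219.9·0.001 = 0 + j0.2199 Ω
  Z3: Z = R = 43.6 Ω
  Z4: Z = R = 412 Ω
  Z5: Z = R = 57 Ω
Step 3 — Bridge requires nodal analysis (the Z5 bridge couples midpoints C and D, so the two paths cannot be reduced to a simple series/parallel combination). Setting node B to ground and injecting 1 A at node A, the 3-node admittance system at A, C, D solves to V_A = Z_AB = 93.65 - j1.175 Ω = 93.66∠-0.7° Ω.
Step 4 — Source phasor: V = 120∠-106.5° V = -34.08 - j115.1 V.
Step 5 — Ohm's law: I = V / Z_total = (-34.08 - j115.1) / (93.65 - j1.175) = -0.3484 - j1.233 A.
Step 6 — Convert to polar: |I| = 1.281 A, ∠I = -105.8°.

I = 1.281∠-105.8° A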